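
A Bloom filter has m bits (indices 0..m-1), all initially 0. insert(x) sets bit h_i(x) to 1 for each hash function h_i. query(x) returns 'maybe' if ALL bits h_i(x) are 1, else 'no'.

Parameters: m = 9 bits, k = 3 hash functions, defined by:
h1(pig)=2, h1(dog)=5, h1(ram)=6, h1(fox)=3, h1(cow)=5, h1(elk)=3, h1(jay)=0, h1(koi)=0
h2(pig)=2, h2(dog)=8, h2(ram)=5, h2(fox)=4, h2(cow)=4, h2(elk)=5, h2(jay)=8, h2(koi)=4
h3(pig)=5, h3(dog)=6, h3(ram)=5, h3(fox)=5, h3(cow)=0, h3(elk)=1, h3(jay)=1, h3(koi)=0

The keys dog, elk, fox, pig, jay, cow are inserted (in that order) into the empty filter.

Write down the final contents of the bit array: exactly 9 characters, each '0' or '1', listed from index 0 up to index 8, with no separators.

Start: bits=000000000
After insert 'dog': sets bits 5 6 8 -> bits=000001101
After insert 'elk': sets bits 1 3 5 -> bits=010101101
After insert 'fox': sets bits 3 4 5 -> bits=010111101
After insert 'pig': sets bits 2 5 -> bits=011111101
After insert 'jay': sets bits 0 1 8 -> bits=111111101
After insert 'cow': sets bits 0 4 5 -> bits=111111101

Answer: 111111101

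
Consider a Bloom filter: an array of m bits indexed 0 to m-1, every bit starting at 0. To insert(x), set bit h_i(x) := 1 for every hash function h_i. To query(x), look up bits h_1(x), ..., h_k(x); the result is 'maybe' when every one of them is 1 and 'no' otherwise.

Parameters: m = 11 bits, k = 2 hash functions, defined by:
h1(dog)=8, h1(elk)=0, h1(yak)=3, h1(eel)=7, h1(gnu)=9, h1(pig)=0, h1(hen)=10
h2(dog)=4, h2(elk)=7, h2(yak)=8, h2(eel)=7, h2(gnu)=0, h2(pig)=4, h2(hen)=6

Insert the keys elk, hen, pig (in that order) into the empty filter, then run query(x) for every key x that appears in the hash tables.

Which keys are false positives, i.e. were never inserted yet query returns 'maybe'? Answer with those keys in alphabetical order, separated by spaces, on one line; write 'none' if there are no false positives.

Answer: eel

Derivation:
Start: bits=00000000000
After insert 'elk': sets bits 0 7 -> bits=10000001000
After insert 'hen': sets bits 6 10 -> bits=10000011001
After insert 'pig': sets bits 0 4 -> bits=10001011001
Not inserted: dog eel gnu yak — query each against bits=10001011001:
query dog: checks bit4=1, bit8=0 (has a 0) -> no => not a false positive
query eel: checks bit7=1 (all 1) -> maybe => FALSE POSITIVE
query gnu: checks bit0=1, bit9=0 (has a 0) -> no => not a false positive
query yak: checks bit3=0, bit8=0 (has a 0) -> no => not a false positive
False positives (alphabetical): eel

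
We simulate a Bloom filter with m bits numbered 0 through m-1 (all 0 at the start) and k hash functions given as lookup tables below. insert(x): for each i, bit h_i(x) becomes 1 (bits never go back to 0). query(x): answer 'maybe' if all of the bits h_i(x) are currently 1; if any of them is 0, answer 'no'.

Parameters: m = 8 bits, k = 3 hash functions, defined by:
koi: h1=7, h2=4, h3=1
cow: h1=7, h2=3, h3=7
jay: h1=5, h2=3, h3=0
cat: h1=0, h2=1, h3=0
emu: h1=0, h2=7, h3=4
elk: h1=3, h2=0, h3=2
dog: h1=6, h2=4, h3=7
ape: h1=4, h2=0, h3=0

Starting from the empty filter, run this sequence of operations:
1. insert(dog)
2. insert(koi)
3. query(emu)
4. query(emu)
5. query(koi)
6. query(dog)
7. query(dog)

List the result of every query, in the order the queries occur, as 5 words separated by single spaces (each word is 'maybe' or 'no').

Answer: no no maybe maybe maybe

Derivation:
Start: bits=00000000
Op 1: insert dog -> sets bits 4 6 7 -> bits=00001011
Op 2: insert koi -> sets bits 1 4 7 -> bits=01001011
Op 3: query emu -> checks bit0=0, bit4=1, bit7=1 (has a 0) -> no
Op 4: query emu -> checks bit0=0, bit4=1, bit7=1 (has a 0) -> no
Op 5: query koi -> checks bit1=1, bit4=1, bit7=1 (all 1) -> maybe
Op 6: query dog -> checks bit4=1, bit6=1, bit7=1 (all 1) -> maybe
Op 7: query dog -> checks bit4=1, bit6=1, bit7=1 (all 1) -> maybe
Query results in order: no no maybe maybe maybe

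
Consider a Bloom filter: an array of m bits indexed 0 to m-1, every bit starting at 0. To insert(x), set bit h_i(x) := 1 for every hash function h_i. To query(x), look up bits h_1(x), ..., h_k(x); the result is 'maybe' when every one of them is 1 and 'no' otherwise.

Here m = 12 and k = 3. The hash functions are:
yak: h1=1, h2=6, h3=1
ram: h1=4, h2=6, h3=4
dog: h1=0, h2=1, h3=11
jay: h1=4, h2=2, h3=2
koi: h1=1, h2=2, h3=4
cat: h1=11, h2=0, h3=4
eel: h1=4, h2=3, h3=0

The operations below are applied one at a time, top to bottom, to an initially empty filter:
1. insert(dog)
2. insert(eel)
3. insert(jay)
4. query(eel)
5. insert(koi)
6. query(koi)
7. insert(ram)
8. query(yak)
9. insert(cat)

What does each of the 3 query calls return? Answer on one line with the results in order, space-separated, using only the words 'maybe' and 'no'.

Start: bits=000000000000
Op 1: insert dog -> sets bits 0 1 11 -> bits=110000000001
Op 2: insert eel -> sets bits 0 3 4 -> bits=110110000001
Op 3: insert jay -> sets bits 2 4 -> bits=111110000001
Op 4: query eel -> checks bit0=1, bit3=1, bit4=1 (all 1) -> maybe
Op 5: insert koi -> sets bits 1 2 4 -> bits=111110000001
Op 6: query koi -> checks bit1=1, bit2=1, bit4=1 (all 1) -> maybe
Op 7: insert ram -> sets bits 4 6 -> bits=111110100001
Op 8: query yak -> checks bit1=1, bit6=1 (all 1) -> maybe
Op 9: insert cat -> sets bits 0 4 11 -> bits=111110100001
Query results in order: maybe maybe maybe

Answer: maybe maybe maybe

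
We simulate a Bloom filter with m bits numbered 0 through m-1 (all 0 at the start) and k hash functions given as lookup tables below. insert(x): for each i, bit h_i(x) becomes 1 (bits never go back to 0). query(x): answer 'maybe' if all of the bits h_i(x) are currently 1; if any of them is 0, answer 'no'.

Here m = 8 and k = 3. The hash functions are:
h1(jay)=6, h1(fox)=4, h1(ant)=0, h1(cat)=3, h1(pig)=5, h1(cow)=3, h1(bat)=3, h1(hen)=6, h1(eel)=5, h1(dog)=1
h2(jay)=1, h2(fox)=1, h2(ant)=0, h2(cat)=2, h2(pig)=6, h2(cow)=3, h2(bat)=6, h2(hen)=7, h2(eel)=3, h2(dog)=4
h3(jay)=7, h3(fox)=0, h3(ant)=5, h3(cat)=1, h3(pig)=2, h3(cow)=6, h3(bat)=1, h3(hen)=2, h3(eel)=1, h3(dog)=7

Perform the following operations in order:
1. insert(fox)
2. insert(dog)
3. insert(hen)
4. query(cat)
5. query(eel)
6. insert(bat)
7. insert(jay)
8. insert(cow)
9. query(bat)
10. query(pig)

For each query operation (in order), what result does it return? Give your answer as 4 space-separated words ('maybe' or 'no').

Start: bits=00000000
Op 1: insert fox -> sets bits 0 1 4 -> bits=11001000
Op 2: insert dog -> sets bits 1 4 7 -> bits=11001001
Op 3: insert hen -> sets bits 2 6 7 -> bits=11101011
Op 4: query cat -> checks bit1=1, bit2=1, bit3=0 (has a 0) -> no
Op 5: query eel -> checks bit1=1, bit3=0, bit5=0 (has a 0) -> no
Op 6: insert bat -> sets bits 1 3 6 -> bits=11111011
Op 7: insert jay -> sets bits 1 6 7 -> bits=11111011
Op 8: insert cow -> sets bits 3 6 -> bits=11111011
Op 9: query bat -> checks bit1=1, bit3=1, bit6=1 (all 1) -> maybe
Op 10: query pig -> checks bit2=1, bit5=0, bit6=1 (has a 0) -> no
Query results in order: no no maybe no

Answer: no no maybe no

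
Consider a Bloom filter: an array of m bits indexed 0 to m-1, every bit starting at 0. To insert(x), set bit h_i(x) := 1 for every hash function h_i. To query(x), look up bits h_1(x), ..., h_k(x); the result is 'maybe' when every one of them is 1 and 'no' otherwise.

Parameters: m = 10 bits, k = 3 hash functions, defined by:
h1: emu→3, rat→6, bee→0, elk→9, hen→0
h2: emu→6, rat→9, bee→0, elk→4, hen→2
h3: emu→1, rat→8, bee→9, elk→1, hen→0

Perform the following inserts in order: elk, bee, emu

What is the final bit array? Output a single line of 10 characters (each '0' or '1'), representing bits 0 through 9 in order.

Answer: 1101101001

Derivation:
Start: bits=0000000000
After insert 'elk': sets bits 1 4 9 -> bits=0100100001
After insert 'bee': sets bits 0 9 -> bits=1100100001
After insert 'emu': sets bits 1 3 6 -> bits=1101101001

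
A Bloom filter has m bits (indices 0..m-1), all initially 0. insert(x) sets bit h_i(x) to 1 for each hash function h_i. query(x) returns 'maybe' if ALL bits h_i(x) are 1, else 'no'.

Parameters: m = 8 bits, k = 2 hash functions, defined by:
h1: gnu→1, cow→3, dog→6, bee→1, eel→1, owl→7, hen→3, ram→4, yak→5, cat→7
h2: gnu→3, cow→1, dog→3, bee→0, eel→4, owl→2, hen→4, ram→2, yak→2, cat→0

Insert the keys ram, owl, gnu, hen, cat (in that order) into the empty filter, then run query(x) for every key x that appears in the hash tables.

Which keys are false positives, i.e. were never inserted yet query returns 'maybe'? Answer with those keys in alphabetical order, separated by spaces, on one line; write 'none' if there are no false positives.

Answer: bee cow eel

Derivation:
Start: bits=00000000
After insert 'ram': sets bits 2 4 -> bits=00101000
After insert 'owl': sets bits 2 7 -> bits=00101001
After insert 'gnu': sets bits 1 3 -> bits=01111001
After insert 'hen': sets bits 3 4 -> bits=01111001
After insert 'cat': sets bits 0 7 -> bits=11111001
Not inserted: bee cow dog eel yak — query each against bits=11111001:
query bee: checks bit0=1, bit1=1 (all 1) -> maybe => FALSE POSITIVE
query cow: checks bit1=1, bit3=1 (all 1) -> maybe => FALSE POSITIVE
query dog: checks bit3=1, bit6=0 (has a 0) -> no => not a false positive
query eel: checks bit1=1, bit4=1 (all 1) -> maybe => FALSE POSITIVE
query yak: checks bit2=1, bit5=0 (has a 0) -> no => not a false positive
False positives (alphabetical): bee cow eel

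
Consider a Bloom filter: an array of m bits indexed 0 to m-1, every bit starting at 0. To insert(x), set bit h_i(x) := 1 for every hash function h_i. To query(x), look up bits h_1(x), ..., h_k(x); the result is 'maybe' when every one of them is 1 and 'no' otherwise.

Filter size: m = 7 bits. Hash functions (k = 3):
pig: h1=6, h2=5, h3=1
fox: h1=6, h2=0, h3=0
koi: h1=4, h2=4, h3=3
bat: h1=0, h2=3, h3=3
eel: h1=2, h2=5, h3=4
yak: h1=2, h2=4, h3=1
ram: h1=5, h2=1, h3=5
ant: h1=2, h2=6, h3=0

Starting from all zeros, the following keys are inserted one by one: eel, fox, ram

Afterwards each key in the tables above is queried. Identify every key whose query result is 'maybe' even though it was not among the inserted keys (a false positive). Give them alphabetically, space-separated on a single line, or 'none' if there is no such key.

Answer: ant pig yak

Derivation:
Start: bits=0000000
After insert 'eel': sets bits 2 4 5 -> bits=0010110
After insert 'fox': sets bits 0 6 -> bits=1010111
After insert 'ram': sets bits 1 5 -> bits=1110111
Not inserted: ant bat koi pig yak — query each against bits=1110111:
query ant: checks bit0=1, bit2=1, bit6=1 (all 1) -> maybe => FALSE POSITIVE
query bat: checks bit0=1, bit3=0 (has a 0) -> no => not a false positive
query koi: checks bit3=0, bit4=1 (has a 0) -> no => not a false positive
query pig: checks bit1=1, bit5=1, bit6=1 (all 1) -> maybe => FALSE POSITIVE
query yak: checks bit1=1, bit2=1, bit4=1 (all 1) -> maybe => FALSE POSITIVE
False positives (alphabetical): ant pig yak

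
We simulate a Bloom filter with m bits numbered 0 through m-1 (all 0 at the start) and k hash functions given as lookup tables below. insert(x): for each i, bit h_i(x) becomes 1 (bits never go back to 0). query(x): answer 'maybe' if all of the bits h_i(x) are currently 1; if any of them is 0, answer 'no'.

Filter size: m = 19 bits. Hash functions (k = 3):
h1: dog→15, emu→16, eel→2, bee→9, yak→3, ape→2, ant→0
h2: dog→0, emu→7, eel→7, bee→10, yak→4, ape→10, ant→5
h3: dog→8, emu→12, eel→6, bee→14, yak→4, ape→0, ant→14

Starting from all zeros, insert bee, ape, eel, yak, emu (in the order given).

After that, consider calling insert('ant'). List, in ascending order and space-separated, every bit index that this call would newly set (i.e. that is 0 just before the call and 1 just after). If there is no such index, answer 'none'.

Start: bits=0000000000000000000
After insert 'bee': sets bits 9 10 14 -> bits=0000000001100010000
After insert 'ape': sets bits 0 2 10 -> bits=1010000001100010000
After insert 'eel': sets bits 2 6 7 -> bits=1010001101100010000
After insert 'yak': sets bits 3 4 -> bits=1011101101100010000
After insert 'emu': sets bits 7 12 16 -> bits=1011101101101010100
insert 'ant' would touch bits 0 5 14; currently bit0=1, bit5=0, bit14=1
Bits that are 0 among those (would change 0->1): 5

Answer: 5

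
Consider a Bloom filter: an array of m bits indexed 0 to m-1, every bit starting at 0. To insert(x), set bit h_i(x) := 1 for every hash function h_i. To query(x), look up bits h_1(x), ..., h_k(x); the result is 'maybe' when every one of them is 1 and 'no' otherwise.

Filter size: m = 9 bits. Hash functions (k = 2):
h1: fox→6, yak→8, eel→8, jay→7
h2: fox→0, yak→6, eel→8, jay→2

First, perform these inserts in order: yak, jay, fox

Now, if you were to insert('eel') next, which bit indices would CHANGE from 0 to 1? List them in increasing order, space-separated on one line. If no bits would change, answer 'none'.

Answer: none

Derivation:
Start: bits=000000000
After insert 'yak': sets bits 6 8 -> bits=000000101
After insert 'jay': sets bits 2 7 -> bits=001000111
After insert 'fox': sets bits 0 6 -> bits=101000111
insert 'eel' would touch bits 8; currently bit8=1
Bits that are 0 among those (would change 0->1): none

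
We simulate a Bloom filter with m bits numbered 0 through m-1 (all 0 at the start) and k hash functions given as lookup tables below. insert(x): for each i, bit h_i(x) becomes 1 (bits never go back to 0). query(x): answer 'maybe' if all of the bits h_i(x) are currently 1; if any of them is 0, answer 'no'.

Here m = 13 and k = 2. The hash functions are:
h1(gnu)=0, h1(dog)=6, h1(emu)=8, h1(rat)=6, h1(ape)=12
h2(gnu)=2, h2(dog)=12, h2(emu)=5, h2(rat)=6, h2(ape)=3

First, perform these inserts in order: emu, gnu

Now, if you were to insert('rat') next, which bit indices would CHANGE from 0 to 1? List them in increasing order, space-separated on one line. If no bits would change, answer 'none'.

Start: bits=0000000000000
After insert 'emu': sets bits 5 8 -> bits=0000010010000
After insert 'gnu': sets bits 0 2 -> bits=1010010010000
insert 'rat' would touch bits 6; currently bit6=0
Bits that are 0 among those (would change 0->1): 6

Answer: 6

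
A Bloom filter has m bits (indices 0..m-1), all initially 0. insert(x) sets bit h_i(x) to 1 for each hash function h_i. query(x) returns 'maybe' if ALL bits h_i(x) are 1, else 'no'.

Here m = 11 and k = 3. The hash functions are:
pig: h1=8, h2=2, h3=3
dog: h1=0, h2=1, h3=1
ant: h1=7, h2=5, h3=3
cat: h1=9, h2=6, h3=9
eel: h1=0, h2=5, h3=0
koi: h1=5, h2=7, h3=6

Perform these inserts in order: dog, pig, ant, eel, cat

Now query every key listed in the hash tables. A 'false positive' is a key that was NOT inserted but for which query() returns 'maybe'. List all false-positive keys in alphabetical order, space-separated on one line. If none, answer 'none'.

Answer: koi

Derivation:
Start: bits=00000000000
After insert 'dog': sets bits 0 1 -> bits=11000000000
After insert 'pig': sets bits 2 3 8 -> bits=11110000100
After insert 'ant': sets bits 3 5 7 -> bits=11110101100
After insert 'eel': sets bits 0 5 -> bits=11110101100
After insert 'cat': sets bits 6 9 -> bits=11110111110
Not inserted: koi — query each against bits=11110111110:
query koi: checks bit5=1, bit6=1, bit7=1 (all 1) -> maybe => FALSE POSITIVE
False positives (alphabetical): koi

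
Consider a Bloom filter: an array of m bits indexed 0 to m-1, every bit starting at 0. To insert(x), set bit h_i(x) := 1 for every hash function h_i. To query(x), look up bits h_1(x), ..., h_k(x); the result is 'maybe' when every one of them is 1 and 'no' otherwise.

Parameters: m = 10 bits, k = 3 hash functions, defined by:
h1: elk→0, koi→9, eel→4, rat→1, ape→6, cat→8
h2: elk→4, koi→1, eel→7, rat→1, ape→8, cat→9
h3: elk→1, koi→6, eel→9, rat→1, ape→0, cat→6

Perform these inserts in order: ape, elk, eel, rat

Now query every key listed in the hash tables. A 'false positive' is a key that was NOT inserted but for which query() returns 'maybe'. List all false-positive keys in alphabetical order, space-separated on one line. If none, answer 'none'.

Answer: cat koi

Derivation:
Start: bits=0000000000
After insert 'ape': sets bits 0 6 8 -> bits=1000001010
After insert 'elk': sets bits 0 1 4 -> bits=1100101010
After insert 'eel': sets bits 4 7 9 -> bits=1100101111
After insert 'rat': sets bits 1 -> bits=1100101111
Not inserted: cat koi — query each against bits=1100101111:
query cat: checks bit6=1, bit8=1, bit9=1 (all 1) -> maybe => FALSE POSITIVE
query koi: checks bit1=1, bit6=1, bit9=1 (all 1) -> maybe => FALSE POSITIVE
False positives (alphabetical): cat koi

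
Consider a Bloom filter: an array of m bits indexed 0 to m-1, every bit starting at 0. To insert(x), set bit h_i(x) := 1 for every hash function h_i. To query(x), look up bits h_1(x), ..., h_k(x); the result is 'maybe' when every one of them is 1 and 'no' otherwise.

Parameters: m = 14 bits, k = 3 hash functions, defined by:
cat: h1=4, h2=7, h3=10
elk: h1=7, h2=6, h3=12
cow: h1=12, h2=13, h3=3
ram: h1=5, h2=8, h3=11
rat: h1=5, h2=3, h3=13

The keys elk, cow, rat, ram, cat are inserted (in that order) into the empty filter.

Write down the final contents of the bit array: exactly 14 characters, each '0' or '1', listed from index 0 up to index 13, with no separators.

Start: bits=00000000000000
After insert 'elk': sets bits 6 7 12 -> bits=00000011000010
After insert 'cow': sets bits 3 12 13 -> bits=00010011000011
After insert 'rat': sets bits 3 5 13 -> bits=00010111000011
After insert 'ram': sets bits 5 8 11 -> bits=00010111100111
After insert 'cat': sets bits 4 7 10 -> bits=00011111101111

Answer: 00011111101111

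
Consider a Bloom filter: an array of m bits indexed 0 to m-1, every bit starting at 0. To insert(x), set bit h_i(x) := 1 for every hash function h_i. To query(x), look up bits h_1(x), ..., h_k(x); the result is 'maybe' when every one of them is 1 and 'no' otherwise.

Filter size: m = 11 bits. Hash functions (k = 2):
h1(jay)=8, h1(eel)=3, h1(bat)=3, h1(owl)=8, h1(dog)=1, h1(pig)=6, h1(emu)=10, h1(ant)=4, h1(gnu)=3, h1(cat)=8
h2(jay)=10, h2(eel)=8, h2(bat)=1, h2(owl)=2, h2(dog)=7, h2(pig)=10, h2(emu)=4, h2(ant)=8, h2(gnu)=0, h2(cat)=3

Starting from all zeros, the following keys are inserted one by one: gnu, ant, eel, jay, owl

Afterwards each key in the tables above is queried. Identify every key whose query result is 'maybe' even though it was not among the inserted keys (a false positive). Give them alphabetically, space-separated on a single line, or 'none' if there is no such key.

Start: bits=00000000000
After insert 'gnu': sets bits 0 3 -> bits=10010000000
After insert 'ant': sets bits 4 8 -> bits=10011000100
After insert 'eel': sets bits 3 8 -> bits=10011000100
After insert 'jay': sets bits 8 10 -> bits=10011000101
After insert 'owl': sets bits 2 8 -> bits=10111000101
Not inserted: bat cat dog emu pig — query each against bits=10111000101:
query bat: checks bit1=0, bit3=1 (has a 0) -> no => not a false positive
query cat: checks bit3=1, bit8=1 (all 1) -> maybe => FALSE POSITIVE
query dog: checks bit1=0, bit7=0 (has a 0) -> no => not a false positive
query emu: checks bit4=1, bit10=1 (all 1) -> maybe => FALSE POSITIVE
query pig: checks bit6=0, bit10=1 (has a 0) -> no => not a false positive
False positives (alphabetical): cat emu

Answer: cat emu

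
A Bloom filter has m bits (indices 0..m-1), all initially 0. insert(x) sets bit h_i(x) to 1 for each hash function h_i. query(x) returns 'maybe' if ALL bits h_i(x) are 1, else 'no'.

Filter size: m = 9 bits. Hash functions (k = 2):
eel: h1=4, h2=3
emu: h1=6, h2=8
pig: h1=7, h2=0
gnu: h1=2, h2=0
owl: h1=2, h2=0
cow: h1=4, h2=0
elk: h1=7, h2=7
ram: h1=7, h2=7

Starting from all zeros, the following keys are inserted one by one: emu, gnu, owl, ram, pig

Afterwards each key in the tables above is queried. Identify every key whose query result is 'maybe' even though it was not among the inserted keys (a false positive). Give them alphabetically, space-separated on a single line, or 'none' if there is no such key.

Answer: elk

Derivation:
Start: bits=000000000
After insert 'emu': sets bits 6 8 -> bits=000000101
After insert 'gnu': sets bits 0 2 -> bits=101000101
After insert 'owl': sets bits 0 2 -> bits=101000101
After insert 'ram': sets bits 7 -> bits=101000111
After insert 'pig': sets bits 0 7 -> bits=101000111
Not inserted: cow eel elk — query each against bits=101000111:
query cow: checks bit0=1, bit4=0 (has a 0) -> no => not a false positive
query eel: checks bit3=0, bit4=0 (has a 0) -> no => not a false positive
query elk: checks bit7=1 (all 1) -> maybe => FALSE POSITIVE
False positives (alphabetical): elk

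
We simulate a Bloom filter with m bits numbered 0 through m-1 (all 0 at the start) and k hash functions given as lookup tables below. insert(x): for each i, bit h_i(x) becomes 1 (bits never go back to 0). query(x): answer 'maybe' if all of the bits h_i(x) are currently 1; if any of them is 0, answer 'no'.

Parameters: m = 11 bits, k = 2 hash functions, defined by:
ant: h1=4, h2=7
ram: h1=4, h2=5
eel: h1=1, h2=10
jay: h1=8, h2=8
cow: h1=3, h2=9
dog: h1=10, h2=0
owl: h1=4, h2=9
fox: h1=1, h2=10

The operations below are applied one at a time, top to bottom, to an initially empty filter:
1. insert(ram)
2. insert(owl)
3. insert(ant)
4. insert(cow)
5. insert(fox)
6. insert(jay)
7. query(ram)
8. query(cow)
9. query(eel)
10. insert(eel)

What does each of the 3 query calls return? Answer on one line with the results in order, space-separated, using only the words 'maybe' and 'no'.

Answer: maybe maybe maybe

Derivation:
Start: bits=00000000000
Op 1: insert ram -> sets bits 4 5 -> bits=00001100000
Op 2: insert owl -> sets bits 4 9 -> bits=00001100010
Op 3: insert ant -> sets bits 4 7 -> bits=00001101010
Op 4: insert cow -> sets bits 3 9 -> bits=00011101010
Op 5: insert fox -> sets bits 1 10 -> bits=01011101011
Op 6: insert jay -> sets bits 8 -> bits=01011101111
Op 7: query ram -> checks bit4=1, bit5=1 (all 1) -> maybe
Op 8: query cow -> checks bit3=1, bit9=1 (all 1) -> maybe
Op 9: query eel -> checks bit1=1, bit10=1 (all 1) -> maybe
Op 10: insert eel -> sets bits 1 10 -> bits=01011101111
Query results in order: maybe maybe maybe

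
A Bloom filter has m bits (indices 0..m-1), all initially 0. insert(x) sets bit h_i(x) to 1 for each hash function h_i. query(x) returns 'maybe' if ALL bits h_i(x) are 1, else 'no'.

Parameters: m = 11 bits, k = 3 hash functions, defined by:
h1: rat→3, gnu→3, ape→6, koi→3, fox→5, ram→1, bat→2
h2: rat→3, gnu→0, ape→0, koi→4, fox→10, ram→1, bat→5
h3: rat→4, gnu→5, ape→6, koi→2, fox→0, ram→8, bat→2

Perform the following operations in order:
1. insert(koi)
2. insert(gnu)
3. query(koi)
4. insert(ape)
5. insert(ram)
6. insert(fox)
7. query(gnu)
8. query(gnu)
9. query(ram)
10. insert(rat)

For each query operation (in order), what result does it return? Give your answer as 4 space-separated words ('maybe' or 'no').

Start: bits=00000000000
Op 1: insert koi -> sets bits 2 3 4 -> bits=00111000000
Op 2: insert gnu -> sets bits 0 3 5 -> bits=10111100000
Op 3: query koi -> checks bit2=1, bit3=1, bit4=1 (all 1) -> maybe
Op 4: insert ape -> sets bits 0 6 -> bits=10111110000
Op 5: insert ram -> sets bits 1 8 -> bits=11111110100
Op 6: insert fox -> sets bits 0 5 10 -> bits=11111110101
Op 7: query gnu -> checks bit0=1, bit3=1, bit5=1 (all 1) -> maybe
Op 8: query gnu -> checks bit0=1, bit3=1, bit5=1 (all 1) -> maybe
Op 9: query ram -> checks bit1=1, bit8=1 (all 1) -> maybe
Op 10: insert rat -> sets bits 3 4 -> bits=11111110101
Query results in order: maybe maybe maybe maybe

Answer: maybe maybe maybe maybe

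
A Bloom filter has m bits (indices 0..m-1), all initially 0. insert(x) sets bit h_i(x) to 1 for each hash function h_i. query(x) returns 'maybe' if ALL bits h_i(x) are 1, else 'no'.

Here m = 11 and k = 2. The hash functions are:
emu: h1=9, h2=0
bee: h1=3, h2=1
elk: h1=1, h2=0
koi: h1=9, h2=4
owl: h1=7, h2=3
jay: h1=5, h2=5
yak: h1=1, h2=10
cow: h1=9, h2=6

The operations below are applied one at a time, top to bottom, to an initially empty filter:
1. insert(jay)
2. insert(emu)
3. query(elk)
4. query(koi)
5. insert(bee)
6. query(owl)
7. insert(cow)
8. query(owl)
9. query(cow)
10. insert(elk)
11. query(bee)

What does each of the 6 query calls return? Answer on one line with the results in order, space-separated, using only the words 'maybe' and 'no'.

Answer: no no no no maybe maybe

Derivation:
Start: bits=00000000000
Op 1: insert jay -> sets bits 5 -> bits=00000100000
Op 2: insert emu -> sets bits 0 9 -> bits=10000100010
Op 3: query elk -> checks bit0=1, bit1=0 (has a 0) -> no
Op 4: query koi -> checks bit4=0, bit9=1 (has a 0) -> no
Op 5: insert bee -> sets bits 1 3 -> bits=11010100010
Op 6: query owl -> checks bit3=1, bit7=0 (has a 0) -> no
Op 7: insert cow -> sets bits 6 9 -> bits=11010110010
Op 8: query owl -> checks bit3=1, bit7=0 (has a 0) -> no
Op 9: query cow -> checks bit6=1, bit9=1 (all 1) -> maybe
Op 10: insert elk -> sets bits 0 1 -> bits=11010110010
Op 11: query bee -> checks bit1=1, bit3=1 (all 1) -> maybe
Query results in order: no no no no maybe maybe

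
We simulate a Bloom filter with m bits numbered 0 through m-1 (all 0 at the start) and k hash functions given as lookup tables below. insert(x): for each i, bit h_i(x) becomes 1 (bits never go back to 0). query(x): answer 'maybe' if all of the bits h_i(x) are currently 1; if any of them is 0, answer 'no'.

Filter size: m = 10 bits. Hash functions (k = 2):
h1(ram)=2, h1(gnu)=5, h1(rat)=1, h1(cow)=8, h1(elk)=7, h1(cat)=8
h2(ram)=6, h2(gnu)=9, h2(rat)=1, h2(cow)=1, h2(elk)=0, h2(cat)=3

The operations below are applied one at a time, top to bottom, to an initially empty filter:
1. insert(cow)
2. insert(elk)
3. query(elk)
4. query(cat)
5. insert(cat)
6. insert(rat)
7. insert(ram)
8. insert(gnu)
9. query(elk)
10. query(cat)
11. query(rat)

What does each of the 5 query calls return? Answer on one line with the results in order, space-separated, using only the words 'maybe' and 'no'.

Start: bits=0000000000
Op 1: insert cow -> sets bits 1 8 -> bits=0100000010
Op 2: insert elk -> sets bits 0 7 -> bits=1100000110
Op 3: query elk -> checks bit0=1, bit7=1 (all 1) -> maybe
Op 4: query cat -> checks bit3=0, bit8=1 (has a 0) -> no
Op 5: insert cat -> sets bits 3 8 -> bits=1101000110
Op 6: insert rat -> sets bits 1 -> bits=1101000110
Op 7: insert ram -> sets bits 2 6 -> bits=1111001110
Op 8: insert gnu -> sets bits 5 9 -> bits=1111011111
Op 9: query elk -> checks bit0=1, bit7=1 (all 1) -> maybe
Op 10: query cat -> checks bit3=1, bit8=1 (all 1) -> maybe
Op 11: query rat -> checks bit1=1 (all 1) -> maybe
Query results in order: maybe no maybe maybe maybe

Answer: maybe no maybe maybe maybe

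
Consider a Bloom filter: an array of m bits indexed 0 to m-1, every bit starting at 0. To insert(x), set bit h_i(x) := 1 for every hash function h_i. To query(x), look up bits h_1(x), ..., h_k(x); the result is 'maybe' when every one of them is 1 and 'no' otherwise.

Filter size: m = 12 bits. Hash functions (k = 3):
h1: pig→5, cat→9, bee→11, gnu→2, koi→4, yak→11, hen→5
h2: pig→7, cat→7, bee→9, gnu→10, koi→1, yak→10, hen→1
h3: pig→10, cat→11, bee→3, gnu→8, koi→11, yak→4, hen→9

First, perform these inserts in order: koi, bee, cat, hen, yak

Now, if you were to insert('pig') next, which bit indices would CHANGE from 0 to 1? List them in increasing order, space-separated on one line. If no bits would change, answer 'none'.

Start: bits=000000000000
After insert 'koi': sets bits 1 4 11 -> bits=010010000001
After insert 'bee': sets bits 3 9 11 -> bits=010110000101
After insert 'cat': sets bits 7 9 11 -> bits=010110010101
After insert 'hen': sets bits 1 5 9 -> bits=010111010101
After insert 'yak': sets bits 4 10 11 -> bits=010111010111
insert 'pig' would touch bits 5 7 10; currently bit5=1, bit7=1, bit10=1
Bits that are 0 among those (would change 0->1): none

Answer: none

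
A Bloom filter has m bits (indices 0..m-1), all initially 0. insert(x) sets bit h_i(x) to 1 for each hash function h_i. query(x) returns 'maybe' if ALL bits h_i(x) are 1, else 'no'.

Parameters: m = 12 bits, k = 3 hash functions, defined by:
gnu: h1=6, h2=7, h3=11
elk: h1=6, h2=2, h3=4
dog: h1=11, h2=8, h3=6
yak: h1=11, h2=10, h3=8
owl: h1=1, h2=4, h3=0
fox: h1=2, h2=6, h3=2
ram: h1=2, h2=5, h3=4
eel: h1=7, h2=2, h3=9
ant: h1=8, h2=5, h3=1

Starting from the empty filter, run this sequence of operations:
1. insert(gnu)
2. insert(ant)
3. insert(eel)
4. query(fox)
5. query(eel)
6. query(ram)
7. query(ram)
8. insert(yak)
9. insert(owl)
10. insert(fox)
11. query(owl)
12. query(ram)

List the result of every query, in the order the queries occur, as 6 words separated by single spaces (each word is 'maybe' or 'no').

Start: bits=000000000000
Op 1: insert gnu -> sets bits 6 7 11 -> bits=000000110001
Op 2: insert ant -> sets bits 1 5 8 -> bits=010001111001
Op 3: insert eel -> sets bits 2 7 9 -> bits=011001111101
Op 4: query fox -> checks bit2=1, bit6=1 (all 1) -> maybe
Op 5: query eel -> checks bit2=1, bit7=1, bit9=1 (all 1) -> maybe
Op 6: query ram -> checks bit2=1, bit4=0, bit5=1 (has a 0) -> no
Op 7: query ram -> checks bit2=1, bit4=0, bit5=1 (has a 0) -> no
Op 8: insert yak -> sets bits 8 10 11 -> bits=011001111111
Op 9: insert owl -> sets bits 0 1 4 -> bits=111011111111
Op 10: insert fox -> sets bits 2 6 -> bits=111011111111
Op 11: query owl -> checks bit0=1, bit1=1, bit4=1 (all 1) -> maybe
Op 12: query ram -> checks bit2=1, bit4=1, bit5=1 (all 1) -> maybe
Query results in order: maybe maybe no no maybe maybe

Answer: maybe maybe no no maybe maybe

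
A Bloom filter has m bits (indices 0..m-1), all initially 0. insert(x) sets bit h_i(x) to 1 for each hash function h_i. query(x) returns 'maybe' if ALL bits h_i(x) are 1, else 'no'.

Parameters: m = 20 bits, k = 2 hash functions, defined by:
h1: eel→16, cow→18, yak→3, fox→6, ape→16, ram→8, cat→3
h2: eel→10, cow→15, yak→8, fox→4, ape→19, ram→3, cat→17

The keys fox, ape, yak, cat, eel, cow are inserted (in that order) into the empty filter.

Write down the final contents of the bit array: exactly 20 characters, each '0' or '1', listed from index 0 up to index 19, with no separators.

Answer: 00011010101000011111

Derivation:
Start: bits=00000000000000000000
After insert 'fox': sets bits 4 6 -> bits=00001010000000000000
After insert 'ape': sets bits 16 19 -> bits=00001010000000001001
After insert 'yak': sets bits 3 8 -> bits=00011010100000001001
After insert 'cat': sets bits 3 17 -> bits=00011010100000001101
After insert 'eel': sets bits 10 16 -> bits=00011010101000001101
After insert 'cow': sets bits 15 18 -> bits=00011010101000011111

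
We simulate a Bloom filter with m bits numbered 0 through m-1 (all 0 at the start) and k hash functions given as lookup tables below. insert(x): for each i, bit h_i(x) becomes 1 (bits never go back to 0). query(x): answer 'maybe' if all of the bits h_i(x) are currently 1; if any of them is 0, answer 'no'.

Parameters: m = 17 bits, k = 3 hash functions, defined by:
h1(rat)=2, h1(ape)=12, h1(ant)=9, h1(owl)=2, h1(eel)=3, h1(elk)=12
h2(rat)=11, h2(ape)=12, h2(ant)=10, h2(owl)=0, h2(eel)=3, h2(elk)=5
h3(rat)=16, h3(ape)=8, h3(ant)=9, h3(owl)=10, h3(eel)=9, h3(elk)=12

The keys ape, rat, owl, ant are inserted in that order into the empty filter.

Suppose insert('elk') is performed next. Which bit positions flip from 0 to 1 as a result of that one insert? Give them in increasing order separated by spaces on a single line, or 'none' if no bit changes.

Answer: 5

Derivation:
Start: bits=00000000000000000
After insert 'ape': sets bits 8 12 -> bits=00000000100010000
After insert 'rat': sets bits 2 11 16 -> bits=00100000100110001
After insert 'owl': sets bits 0 2 10 -> bits=10100000101110001
After insert 'ant': sets bits 9 10 -> bits=10100000111110001
insert 'elk' would touch bits 5 12; currently bit5=0, bit12=1
Bits that are 0 among those (would change 0->1): 5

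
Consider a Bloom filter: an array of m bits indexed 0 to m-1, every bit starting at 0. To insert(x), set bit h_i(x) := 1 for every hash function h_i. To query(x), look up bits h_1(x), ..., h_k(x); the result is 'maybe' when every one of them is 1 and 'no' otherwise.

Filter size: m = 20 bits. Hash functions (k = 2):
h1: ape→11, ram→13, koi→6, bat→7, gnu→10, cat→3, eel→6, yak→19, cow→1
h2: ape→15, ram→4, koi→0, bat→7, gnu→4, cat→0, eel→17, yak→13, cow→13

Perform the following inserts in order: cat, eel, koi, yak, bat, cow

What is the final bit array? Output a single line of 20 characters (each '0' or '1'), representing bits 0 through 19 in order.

Start: bits=00000000000000000000
After insert 'cat': sets bits 0 3 -> bits=10010000000000000000
After insert 'eel': sets bits 6 17 -> bits=10010010000000000100
After insert 'koi': sets bits 0 6 -> bits=10010010000000000100
After insert 'yak': sets bits 13 19 -> bits=10010010000001000101
After insert 'bat': sets bits 7 -> bits=10010011000001000101
After insert 'cow': sets bits 1 13 -> bits=11010011000001000101

Answer: 11010011000001000101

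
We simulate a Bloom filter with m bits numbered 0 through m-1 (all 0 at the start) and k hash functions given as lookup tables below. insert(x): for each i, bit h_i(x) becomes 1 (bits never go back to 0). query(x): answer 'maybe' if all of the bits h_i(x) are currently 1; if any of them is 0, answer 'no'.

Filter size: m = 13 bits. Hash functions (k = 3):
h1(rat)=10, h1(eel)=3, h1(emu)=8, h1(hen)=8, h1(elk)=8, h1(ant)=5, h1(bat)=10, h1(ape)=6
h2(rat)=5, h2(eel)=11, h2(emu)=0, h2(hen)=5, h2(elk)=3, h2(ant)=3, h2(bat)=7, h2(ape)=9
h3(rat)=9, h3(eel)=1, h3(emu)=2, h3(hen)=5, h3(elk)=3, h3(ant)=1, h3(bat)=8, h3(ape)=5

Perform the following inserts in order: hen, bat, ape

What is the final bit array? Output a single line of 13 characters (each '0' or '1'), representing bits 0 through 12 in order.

Answer: 0000011111100

Derivation:
Start: bits=0000000000000
After insert 'hen': sets bits 5 8 -> bits=0000010010000
After insert 'bat': sets bits 7 8 10 -> bits=0000010110100
After insert 'ape': sets bits 5 6 9 -> bits=0000011111100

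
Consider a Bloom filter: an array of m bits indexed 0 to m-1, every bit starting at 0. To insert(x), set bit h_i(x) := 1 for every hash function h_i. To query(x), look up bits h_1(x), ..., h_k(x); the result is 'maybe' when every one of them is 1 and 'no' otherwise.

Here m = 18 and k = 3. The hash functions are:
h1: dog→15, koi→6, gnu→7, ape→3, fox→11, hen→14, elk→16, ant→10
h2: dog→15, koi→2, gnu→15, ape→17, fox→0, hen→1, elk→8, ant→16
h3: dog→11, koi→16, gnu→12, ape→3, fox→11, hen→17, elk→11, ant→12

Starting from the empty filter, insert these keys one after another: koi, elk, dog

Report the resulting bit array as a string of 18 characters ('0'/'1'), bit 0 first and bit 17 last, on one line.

Answer: 001000101001000110

Derivation:
Start: bits=000000000000000000
After insert 'koi': sets bits 2 6 16 -> bits=001000100000000010
After insert 'elk': sets bits 8 11 16 -> bits=001000101001000010
After insert 'dog': sets bits 11 15 -> bits=001000101001000110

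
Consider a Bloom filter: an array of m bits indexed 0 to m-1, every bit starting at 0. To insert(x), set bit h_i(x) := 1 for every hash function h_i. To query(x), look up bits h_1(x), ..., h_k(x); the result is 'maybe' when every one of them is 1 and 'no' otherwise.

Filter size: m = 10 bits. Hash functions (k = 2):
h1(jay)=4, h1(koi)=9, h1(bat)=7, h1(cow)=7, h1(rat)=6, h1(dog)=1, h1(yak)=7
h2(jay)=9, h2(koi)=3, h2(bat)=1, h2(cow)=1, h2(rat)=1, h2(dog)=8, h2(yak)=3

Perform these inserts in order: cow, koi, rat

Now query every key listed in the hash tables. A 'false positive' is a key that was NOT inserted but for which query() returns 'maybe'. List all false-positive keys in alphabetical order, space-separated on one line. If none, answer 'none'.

Answer: bat yak

Derivation:
Start: bits=0000000000
After insert 'cow': sets bits 1 7 -> bits=0100000100
After insert 'koi': sets bits 3 9 -> bits=0101000101
After insert 'rat': sets bits 1 6 -> bits=0101001101
Not inserted: bat dog jay yak — query each against bits=0101001101:
query bat: checks bit1=1, bit7=1 (all 1) -> maybe => FALSE POSITIVE
query dog: checks bit1=1, bit8=0 (has a 0) -> no => not a false positive
query jay: checks bit4=0, bit9=1 (has a 0) -> no => not a false positive
query yak: checks bit3=1, bit7=1 (all 1) -> maybe => FALSE POSITIVE
False positives (alphabetical): bat yak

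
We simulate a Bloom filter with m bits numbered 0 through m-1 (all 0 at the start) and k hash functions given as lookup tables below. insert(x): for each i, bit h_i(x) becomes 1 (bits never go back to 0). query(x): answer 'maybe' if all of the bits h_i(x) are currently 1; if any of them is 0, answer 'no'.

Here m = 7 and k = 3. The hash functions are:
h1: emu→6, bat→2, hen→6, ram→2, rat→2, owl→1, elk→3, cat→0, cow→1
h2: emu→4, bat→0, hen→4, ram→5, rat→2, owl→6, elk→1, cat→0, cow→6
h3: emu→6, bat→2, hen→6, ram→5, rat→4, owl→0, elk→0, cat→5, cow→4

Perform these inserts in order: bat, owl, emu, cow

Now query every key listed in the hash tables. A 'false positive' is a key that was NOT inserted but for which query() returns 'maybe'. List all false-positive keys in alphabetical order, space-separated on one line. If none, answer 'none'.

Answer: hen rat

Derivation:
Start: bits=0000000
After insert 'bat': sets bits 0 2 -> bits=1010000
After insert 'owl': sets bits 0 1 6 -> bits=1110001
After insert 'emu': sets bits 4 6 -> bits=1110101
After insert 'cow': sets bits 1 4 6 -> bits=1110101
Not inserted: cat elk hen ram rat — query each against bits=1110101:
query cat: checks bit0=1, bit5=0 (has a 0) -> no => not a false positive
query elk: checks bit0=1, bit1=1, bit3=0 (has a 0) -> no => not a false positive
query hen: checks bit4=1, bit6=1 (all 1) -> maybe => FALSE POSITIVE
query ram: checks bit2=1, bit5=0 (has a 0) -> no => not a false positive
query rat: checks bit2=1, bit4=1 (all 1) -> maybe => FALSE POSITIVE
False positives (alphabetical): hen rat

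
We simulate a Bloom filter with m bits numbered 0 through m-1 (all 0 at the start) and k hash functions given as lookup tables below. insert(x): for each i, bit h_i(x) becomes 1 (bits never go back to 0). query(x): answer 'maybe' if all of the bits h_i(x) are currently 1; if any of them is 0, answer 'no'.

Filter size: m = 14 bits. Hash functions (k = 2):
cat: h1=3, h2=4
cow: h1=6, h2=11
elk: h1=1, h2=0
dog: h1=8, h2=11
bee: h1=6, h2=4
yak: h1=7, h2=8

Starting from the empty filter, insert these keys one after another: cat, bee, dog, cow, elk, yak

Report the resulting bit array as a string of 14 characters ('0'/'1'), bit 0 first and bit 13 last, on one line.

Start: bits=00000000000000
After insert 'cat': sets bits 3 4 -> bits=00011000000000
After insert 'bee': sets bits 4 6 -> bits=00011010000000
After insert 'dog': sets bits 8 11 -> bits=00011010100100
After insert 'cow': sets bits 6 11 -> bits=00011010100100
After insert 'elk': sets bits 0 1 -> bits=11011010100100
After insert 'yak': sets bits 7 8 -> bits=11011011100100

Answer: 11011011100100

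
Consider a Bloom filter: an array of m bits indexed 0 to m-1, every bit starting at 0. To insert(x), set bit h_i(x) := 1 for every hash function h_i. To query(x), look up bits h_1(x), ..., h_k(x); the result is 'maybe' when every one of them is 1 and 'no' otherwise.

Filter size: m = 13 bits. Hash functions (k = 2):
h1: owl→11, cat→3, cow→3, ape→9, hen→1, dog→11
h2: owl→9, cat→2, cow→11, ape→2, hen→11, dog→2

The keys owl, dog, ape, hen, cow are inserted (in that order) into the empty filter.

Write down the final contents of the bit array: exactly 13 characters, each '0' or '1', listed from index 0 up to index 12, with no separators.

Start: bits=0000000000000
After insert 'owl': sets bits 9 11 -> bits=0000000001010
After insert 'dog': sets bits 2 11 -> bits=0010000001010
After insert 'ape': sets bits 2 9 -> bits=0010000001010
After insert 'hen': sets bits 1 11 -> bits=0110000001010
After insert 'cow': sets bits 3 11 -> bits=0111000001010

Answer: 0111000001010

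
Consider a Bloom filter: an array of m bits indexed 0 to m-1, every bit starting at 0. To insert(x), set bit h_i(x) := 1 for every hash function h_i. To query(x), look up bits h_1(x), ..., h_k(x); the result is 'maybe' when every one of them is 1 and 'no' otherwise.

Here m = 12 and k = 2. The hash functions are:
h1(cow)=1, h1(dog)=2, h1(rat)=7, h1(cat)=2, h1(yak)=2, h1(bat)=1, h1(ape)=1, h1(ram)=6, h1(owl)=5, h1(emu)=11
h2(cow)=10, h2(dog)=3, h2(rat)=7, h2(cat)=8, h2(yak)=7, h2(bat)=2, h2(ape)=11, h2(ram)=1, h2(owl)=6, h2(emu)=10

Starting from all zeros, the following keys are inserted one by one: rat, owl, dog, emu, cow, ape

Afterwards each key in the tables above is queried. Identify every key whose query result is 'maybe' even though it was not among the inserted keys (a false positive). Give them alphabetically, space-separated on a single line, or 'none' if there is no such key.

Start: bits=000000000000
After insert 'rat': sets bits 7 -> bits=000000010000
After insert 'owl': sets bits 5 6 -> bits=000001110000
After insert 'dog': sets bits 2 3 -> bits=001101110000
After insert 'emu': sets bits 10 11 -> bits=001101110011
After insert 'cow': sets bits 1 10 -> bits=011101110011
After insert 'ape': sets bits 1 11 -> bits=011101110011
Not inserted: bat cat ram yak — query each against bits=011101110011:
query bat: checks bit1=1, bit2=1 (all 1) -> maybe => FALSE POSITIVE
query cat: checks bit2=1, bit8=0 (has a 0) -> no => not a false positive
query ram: checks bit1=1, bit6=1 (all 1) -> maybe => FALSE POSITIVE
query yak: checks bit2=1, bit7=1 (all 1) -> maybe => FALSE POSITIVE
False positives (alphabetical): bat ram yak

Answer: bat ram yak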